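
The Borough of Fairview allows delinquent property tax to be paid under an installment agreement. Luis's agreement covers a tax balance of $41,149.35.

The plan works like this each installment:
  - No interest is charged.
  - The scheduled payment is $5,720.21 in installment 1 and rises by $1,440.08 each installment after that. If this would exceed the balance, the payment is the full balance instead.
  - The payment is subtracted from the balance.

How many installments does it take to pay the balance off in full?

Installment 1: opening $41,149.35; payment $5,720.21; balance $35,429.14
Installment 2: opening $35,429.14; payment $7,160.29; balance $28,268.85
Installment 3: opening $28,268.85; payment $8,600.37; balance $19,668.48
Installment 4: opening $19,668.48; payment $10,040.45; balance $9,628.03
Installment 5: opening $9,628.03; payment $9,628.03; balance $0.00
Balance reaches $0.00 in installment 5.

5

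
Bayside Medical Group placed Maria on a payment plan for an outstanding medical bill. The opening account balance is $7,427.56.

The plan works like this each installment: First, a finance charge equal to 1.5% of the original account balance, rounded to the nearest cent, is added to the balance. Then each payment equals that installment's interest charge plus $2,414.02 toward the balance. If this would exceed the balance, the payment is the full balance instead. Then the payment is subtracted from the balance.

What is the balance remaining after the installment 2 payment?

$2,599.52

Installment 1: $7,427.56 +$111.41 interest = $7,538.97; pay $2,525.43 → $5,013.54
Installment 2: $5,013.54 +$111.41 interest = $5,124.95; pay $2,525.43 → $2,599.52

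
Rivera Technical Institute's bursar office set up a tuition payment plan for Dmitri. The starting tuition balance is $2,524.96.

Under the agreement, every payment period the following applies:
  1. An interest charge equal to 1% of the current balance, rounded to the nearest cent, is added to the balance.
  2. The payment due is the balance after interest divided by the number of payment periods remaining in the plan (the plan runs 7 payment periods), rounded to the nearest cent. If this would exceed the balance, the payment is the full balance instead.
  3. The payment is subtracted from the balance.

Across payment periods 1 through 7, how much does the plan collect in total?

$2,628.01

Payment period 1: opening $2,524.96; interest $25.25 → $2,550.21; payment $364.32; balance $2,185.89
Payment period 2: opening $2,185.89; interest $21.86 → $2,207.75; payment $367.96; balance $1,839.79
Payment period 3: opening $1,839.79; interest $18.40 → $1,858.19; payment $371.64; balance $1,486.55
Payment period 4: opening $1,486.55; interest $14.87 → $1,501.42; payment $375.36; balance $1,126.06
Payment period 5: opening $1,126.06; interest $11.26 → $1,137.32; payment $379.11; balance $758.21
Payment period 6: opening $758.21; interest $7.58 → $765.79; payment $382.90; balance $382.89
Payment period 7: opening $382.89; interest $3.83 → $386.72; payment $386.72; balance $0.00
Total paid: $2,628.01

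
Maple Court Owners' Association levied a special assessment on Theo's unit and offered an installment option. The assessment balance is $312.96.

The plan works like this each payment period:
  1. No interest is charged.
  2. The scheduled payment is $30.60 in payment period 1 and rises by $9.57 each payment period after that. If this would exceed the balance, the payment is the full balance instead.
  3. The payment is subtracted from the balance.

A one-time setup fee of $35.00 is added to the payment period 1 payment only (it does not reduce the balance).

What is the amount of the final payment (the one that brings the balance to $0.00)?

$64.26

Payment period 1: $312.96 − $30.60 (+ $35.00 fee) → $282.36
Payment period 2: $282.36 − $40.17 → $242.19
Payment period 3: $242.19 − $49.74 → $192.45
Payment period 4: $192.45 − $59.31 → $133.14
Payment period 5: $133.14 − $68.88 → $64.26
Payment period 6: $64.26 − $64.26 → $0.00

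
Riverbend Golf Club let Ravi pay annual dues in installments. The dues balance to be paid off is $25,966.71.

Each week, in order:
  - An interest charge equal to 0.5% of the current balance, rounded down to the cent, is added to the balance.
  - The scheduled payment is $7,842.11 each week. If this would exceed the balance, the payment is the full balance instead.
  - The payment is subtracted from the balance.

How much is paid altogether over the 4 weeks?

Week 1: opening $25,966.71; interest $129.83 → $26,096.54; payment $7,842.11; balance $18,254.43
Week 2: opening $18,254.43; interest $91.27 → $18,345.70; payment $7,842.11; balance $10,503.59
Week 3: opening $10,503.59; interest $52.51 → $10,556.10; payment $7,842.11; balance $2,713.99
Week 4: opening $2,713.99; interest $13.56 → $2,727.55; payment $2,727.55; balance $0.00
Total paid: $26,253.88

$26,253.88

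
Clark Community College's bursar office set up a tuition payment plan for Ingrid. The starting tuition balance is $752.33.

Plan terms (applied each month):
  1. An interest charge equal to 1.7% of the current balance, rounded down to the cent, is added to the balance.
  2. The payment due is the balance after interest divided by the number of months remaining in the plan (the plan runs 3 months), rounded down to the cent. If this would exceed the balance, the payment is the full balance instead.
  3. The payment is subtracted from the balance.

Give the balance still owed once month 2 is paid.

Month 1: $752.33 +$12.78 interest = $765.11; pay $255.03 → $510.08
Month 2: $510.08 +$8.67 interest = $518.75; pay $259.37 → $259.38

$259.38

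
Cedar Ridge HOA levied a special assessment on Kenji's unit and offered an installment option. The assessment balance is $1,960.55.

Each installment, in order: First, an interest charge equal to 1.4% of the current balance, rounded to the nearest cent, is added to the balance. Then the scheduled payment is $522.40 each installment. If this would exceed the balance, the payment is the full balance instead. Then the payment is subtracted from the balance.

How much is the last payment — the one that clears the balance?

$461.18

Installment 1: opening $1,960.55; interest $27.45 → $1,988.00; payment $522.40; balance $1,465.60
Installment 2: opening $1,465.60; interest $20.52 → $1,486.12; payment $522.40; balance $963.72
Installment 3: opening $963.72; interest $13.49 → $977.21; payment $522.40; balance $454.81
Installment 4: opening $454.81; interest $6.37 → $461.18; payment $461.18; balance $0.00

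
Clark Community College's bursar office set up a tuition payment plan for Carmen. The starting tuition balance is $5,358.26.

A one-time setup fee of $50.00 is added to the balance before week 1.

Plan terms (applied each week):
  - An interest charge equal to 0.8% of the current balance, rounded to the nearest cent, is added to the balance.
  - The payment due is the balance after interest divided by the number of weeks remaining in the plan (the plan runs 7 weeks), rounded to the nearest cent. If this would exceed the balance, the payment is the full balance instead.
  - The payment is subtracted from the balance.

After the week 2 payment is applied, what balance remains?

$3,925.10

Week 1: opening $5,408.26; interest $43.27 → $5,451.53; payment $778.79; balance $4,672.74
Week 2: opening $4,672.74; interest $37.38 → $4,710.12; payment $785.02; balance $3,925.10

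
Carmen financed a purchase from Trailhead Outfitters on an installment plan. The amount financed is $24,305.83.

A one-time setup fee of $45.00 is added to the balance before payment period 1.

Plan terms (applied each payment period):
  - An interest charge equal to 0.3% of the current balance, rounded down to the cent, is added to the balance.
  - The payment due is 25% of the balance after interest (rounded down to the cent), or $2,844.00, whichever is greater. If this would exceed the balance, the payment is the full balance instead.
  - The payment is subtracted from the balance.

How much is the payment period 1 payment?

$6,105.97

Payment period 1: $24,350.83 +$73.05 interest = $24,423.88; pay $6,105.97 → $18,317.91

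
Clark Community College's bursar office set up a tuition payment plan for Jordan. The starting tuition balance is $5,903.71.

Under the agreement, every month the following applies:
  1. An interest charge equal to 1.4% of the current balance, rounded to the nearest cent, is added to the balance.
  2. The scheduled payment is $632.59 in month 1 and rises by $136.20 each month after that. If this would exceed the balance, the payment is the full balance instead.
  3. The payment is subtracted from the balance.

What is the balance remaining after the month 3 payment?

$3,820.18

# | Opening | Interest | Payment | End bal
1 | $5,903.71 | $82.65 | $632.59 | $5,353.77
2 | $5,353.77 | $74.95 | $768.79 | $4,659.93
3 | $4,659.93 | $65.24 | $904.99 | $3,820.18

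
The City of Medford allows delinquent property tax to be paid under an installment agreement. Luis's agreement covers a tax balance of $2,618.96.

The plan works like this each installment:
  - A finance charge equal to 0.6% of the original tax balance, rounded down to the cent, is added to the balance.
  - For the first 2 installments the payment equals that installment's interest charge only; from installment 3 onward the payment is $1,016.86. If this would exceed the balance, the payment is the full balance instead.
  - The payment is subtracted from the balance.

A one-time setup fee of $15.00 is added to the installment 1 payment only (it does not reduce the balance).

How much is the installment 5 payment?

$632.37

# | Opening | Interest | Payment | Fee | End bal
1 | $2,618.96 | $15.71 | $15.71 | $15.00 | $2,618.96
2 | $2,618.96 | $15.71 | $15.71 | — | $2,618.96
3 | $2,618.96 | $15.71 | $1,016.86 | — | $1,617.81
4 | $1,617.81 | $15.71 | $1,016.86 | — | $616.66
5 | $616.66 | $15.71 | $632.37 | — | $0.00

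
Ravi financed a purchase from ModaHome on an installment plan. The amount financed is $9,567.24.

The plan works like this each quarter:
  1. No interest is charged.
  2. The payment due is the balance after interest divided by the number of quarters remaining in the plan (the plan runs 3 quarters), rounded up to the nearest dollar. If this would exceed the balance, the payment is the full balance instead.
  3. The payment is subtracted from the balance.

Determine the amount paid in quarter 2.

$3,189.00

# | Opening | Payment | End bal
1 | $9,567.24 | $3,190.00 | $6,377.24
2 | $6,377.24 | $3,189.00 | $3,188.24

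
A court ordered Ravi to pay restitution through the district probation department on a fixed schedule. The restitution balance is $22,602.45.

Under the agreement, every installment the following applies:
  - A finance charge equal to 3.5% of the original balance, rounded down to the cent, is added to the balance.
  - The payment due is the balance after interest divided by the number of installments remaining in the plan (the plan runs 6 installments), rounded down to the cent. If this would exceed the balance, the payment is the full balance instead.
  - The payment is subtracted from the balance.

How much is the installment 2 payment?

Installment 1: $22,602.45 +$791.08 interest = $23,393.53; pay $3,898.92 → $19,494.61
Installment 2: $19,494.61 +$791.08 interest = $20,285.69; pay $4,057.13 → $16,228.56

$4,057.13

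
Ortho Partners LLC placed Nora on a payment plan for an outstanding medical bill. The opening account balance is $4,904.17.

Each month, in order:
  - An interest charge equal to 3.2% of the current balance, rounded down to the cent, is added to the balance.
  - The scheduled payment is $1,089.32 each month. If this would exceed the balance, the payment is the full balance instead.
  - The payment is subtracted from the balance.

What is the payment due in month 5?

$1,023.46

Month 1: opening $4,904.17; interest $156.93 → $5,061.10; payment $1,089.32; balance $3,971.78
Month 2: opening $3,971.78; interest $127.09 → $4,098.87; payment $1,089.32; balance $3,009.55
Month 3: opening $3,009.55; interest $96.30 → $3,105.85; payment $1,089.32; balance $2,016.53
Month 4: opening $2,016.53; interest $64.52 → $2,081.05; payment $1,089.32; balance $991.73
Month 5: opening $991.73; interest $31.73 → $1,023.46; payment $1,023.46; balance $0.00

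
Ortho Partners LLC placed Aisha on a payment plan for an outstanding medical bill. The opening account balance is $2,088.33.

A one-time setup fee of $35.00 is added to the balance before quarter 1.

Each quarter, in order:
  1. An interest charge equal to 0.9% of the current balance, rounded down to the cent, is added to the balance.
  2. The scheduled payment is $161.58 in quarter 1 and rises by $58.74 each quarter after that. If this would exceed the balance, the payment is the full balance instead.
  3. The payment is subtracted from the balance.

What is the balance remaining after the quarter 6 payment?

$357.26

# | Opening | Interest | Payment | End bal
1 | $2,123.33 | $19.10 | $161.58 | $1,980.85
2 | $1,980.85 | $17.82 | $220.32 | $1,778.35
3 | $1,778.35 | $16.00 | $279.06 | $1,515.29
4 | $1,515.29 | $13.63 | $337.80 | $1,191.12
5 | $1,191.12 | $10.72 | $396.54 | $805.30
6 | $805.30 | $7.24 | $455.28 | $357.26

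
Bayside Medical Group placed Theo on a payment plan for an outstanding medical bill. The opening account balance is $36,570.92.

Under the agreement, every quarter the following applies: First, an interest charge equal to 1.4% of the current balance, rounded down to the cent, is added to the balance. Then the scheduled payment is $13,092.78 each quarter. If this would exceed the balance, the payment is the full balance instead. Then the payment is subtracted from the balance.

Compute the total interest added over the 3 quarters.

$1,005.11

Quarter 1: opening $36,570.92; interest $511.99 → $37,082.91; payment $13,092.78; balance $23,990.13
Quarter 2: opening $23,990.13; interest $335.86 → $24,325.99; payment $13,092.78; balance $11,233.21
Quarter 3: opening $11,233.21; interest $157.26 → $11,390.47; payment $11,390.47; balance $0.00
Total interest: $511.99 + $335.86 + $157.26 = $1,005.11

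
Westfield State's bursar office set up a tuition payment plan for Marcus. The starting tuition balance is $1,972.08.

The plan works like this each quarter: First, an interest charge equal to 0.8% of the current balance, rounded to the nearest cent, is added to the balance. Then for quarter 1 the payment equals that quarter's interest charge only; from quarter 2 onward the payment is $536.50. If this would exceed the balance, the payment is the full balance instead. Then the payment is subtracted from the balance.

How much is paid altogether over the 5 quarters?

# | Opening | Interest | Payment | End bal
1 | $1,972.08 | $15.78 | $15.78 | $1,972.08
2 | $1,972.08 | $15.78 | $536.50 | $1,451.36
3 | $1,451.36 | $11.61 | $536.50 | $926.47
4 | $926.47 | $7.41 | $536.50 | $397.38
5 | $397.38 | $3.18 | $400.56 | $0.00
Total paid: $2,025.84

$2,025.84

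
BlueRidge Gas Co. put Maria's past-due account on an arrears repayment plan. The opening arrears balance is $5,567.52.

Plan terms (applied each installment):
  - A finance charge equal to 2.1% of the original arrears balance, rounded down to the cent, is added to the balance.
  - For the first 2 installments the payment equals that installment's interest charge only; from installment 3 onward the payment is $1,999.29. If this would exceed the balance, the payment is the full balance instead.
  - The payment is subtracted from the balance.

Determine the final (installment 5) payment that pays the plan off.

$1,919.67

Installment 1: opening $5,567.52; interest $116.91 → $5,684.43; payment $116.91; balance $5,567.52
Installment 2: opening $5,567.52; interest $116.91 → $5,684.43; payment $116.91; balance $5,567.52
Installment 3: opening $5,567.52; interest $116.91 → $5,684.43; payment $1,999.29; balance $3,685.14
Installment 4: opening $3,685.14; interest $116.91 → $3,802.05; payment $1,999.29; balance $1,802.76
Installment 5: opening $1,802.76; interest $116.91 → $1,919.67; payment $1,919.67; balance $0.00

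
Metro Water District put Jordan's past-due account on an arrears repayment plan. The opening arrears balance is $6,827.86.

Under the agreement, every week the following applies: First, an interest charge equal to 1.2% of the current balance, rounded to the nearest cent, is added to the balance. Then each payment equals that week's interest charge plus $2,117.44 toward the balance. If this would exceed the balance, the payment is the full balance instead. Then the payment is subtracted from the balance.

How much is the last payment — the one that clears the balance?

$481.25

Week 1: opening $6,827.86; interest $81.93 → $6,909.79; payment $2,199.37; balance $4,710.42
Week 2: opening $4,710.42; interest $56.53 → $4,766.95; payment $2,173.97; balance $2,592.98
Week 3: opening $2,592.98; interest $31.12 → $2,624.10; payment $2,148.56; balance $475.54
Week 4: opening $475.54; interest $5.71 → $481.25; payment $481.25; balance $0.00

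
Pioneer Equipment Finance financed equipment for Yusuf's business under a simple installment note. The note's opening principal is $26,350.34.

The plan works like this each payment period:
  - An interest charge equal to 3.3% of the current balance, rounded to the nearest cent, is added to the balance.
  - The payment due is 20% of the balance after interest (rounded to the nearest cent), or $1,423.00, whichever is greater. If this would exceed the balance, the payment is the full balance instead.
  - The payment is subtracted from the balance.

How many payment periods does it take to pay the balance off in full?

13

Payment period 1: $26,350.34 +$869.56 interest = $27,219.90; pay $5,443.98 → $21,775.92
Payment period 2: $21,775.92 +$718.61 interest = $22,494.53; pay $4,498.91 → $17,995.62
Payment period 3: $17,995.62 +$593.86 interest = $18,589.48; pay $3,717.90 → $14,871.58
Payment period 4: $14,871.58 +$490.76 interest = $15,362.34; pay $3,072.47 → $12,289.87
Payment period 5: $12,289.87 +$405.57 interest = $12,695.44; pay $2,539.09 → $10,156.35
Payment period 6: $10,156.35 +$335.16 interest = $10,491.51; pay $2,098.30 → $8,393.21
Payment period 7: $8,393.21 +$276.98 interest = $8,670.19; pay $1,734.04 → $6,936.15
Payment period 8: $6,936.15 +$228.89 interest = $7,165.04; pay $1,433.01 → $5,732.03
Payment period 9: $5,732.03 +$189.16 interest = $5,921.19; pay $1,423.00 → $4,498.19
Payment period 10: $4,498.19 +$148.44 interest = $4,646.63; pay $1,423.00 → $3,223.63
Payment period 11: $3,223.63 +$106.38 interest = $3,330.01; pay $1,423.00 → $1,907.01
Payment period 12: $1,907.01 +$62.93 interest = $1,969.94; pay $1,423.00 → $546.94
Payment period 13: $546.94 +$18.05 interest = $564.99; pay $564.99 → $0.00
Balance reaches $0.00 in payment period 13.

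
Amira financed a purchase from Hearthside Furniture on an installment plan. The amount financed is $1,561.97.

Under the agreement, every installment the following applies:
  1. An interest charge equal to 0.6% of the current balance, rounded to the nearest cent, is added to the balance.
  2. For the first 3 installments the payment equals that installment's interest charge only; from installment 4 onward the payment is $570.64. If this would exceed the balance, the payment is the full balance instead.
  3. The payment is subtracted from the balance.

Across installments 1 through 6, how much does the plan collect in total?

Installment 1: opening $1,561.97; interest $9.37 → $1,571.34; payment $9.37; balance $1,561.97
Installment 2: opening $1,561.97; interest $9.37 → $1,571.34; payment $9.37; balance $1,561.97
Installment 3: opening $1,561.97; interest $9.37 → $1,571.34; payment $9.37; balance $1,561.97
Installment 4: opening $1,561.97; interest $9.37 → $1,571.34; payment $570.64; balance $1,000.70
Installment 5: opening $1,000.70; interest $6.00 → $1,006.70; payment $570.64; balance $436.06
Installment 6: opening $436.06; interest $2.62 → $438.68; payment $438.68; balance $0.00
Total paid: $1,608.07

$1,608.07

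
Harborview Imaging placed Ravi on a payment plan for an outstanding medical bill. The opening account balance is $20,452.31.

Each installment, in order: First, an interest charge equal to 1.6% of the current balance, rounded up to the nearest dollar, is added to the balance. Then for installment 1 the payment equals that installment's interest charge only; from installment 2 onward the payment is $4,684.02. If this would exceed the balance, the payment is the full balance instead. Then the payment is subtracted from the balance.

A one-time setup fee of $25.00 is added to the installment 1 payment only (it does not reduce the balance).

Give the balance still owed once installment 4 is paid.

$7,173.25

Installment 1: opening $20,452.31; interest $328.00 → $20,780.31; payment $328.00 (+ $25.00 fee); balance $20,452.31
Installment 2: opening $20,452.31; interest $328.00 → $20,780.31; payment $4,684.02; balance $16,096.29
Installment 3: opening $16,096.29; interest $258.00 → $16,354.29; payment $4,684.02; balance $11,670.27
Installment 4: opening $11,670.27; interest $187.00 → $11,857.27; payment $4,684.02; balance $7,173.25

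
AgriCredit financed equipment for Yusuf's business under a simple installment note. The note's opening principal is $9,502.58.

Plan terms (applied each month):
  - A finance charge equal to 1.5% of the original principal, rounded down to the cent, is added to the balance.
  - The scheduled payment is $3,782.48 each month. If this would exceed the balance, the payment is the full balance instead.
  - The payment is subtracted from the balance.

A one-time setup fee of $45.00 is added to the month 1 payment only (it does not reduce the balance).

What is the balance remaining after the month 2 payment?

$2,222.68

Month 1: opening $9,502.58; interest $142.53 → $9,645.11; payment $3,782.48 (+ $45.00 fee); balance $5,862.63
Month 2: opening $5,862.63; interest $142.53 → $6,005.16; payment $3,782.48; balance $2,222.68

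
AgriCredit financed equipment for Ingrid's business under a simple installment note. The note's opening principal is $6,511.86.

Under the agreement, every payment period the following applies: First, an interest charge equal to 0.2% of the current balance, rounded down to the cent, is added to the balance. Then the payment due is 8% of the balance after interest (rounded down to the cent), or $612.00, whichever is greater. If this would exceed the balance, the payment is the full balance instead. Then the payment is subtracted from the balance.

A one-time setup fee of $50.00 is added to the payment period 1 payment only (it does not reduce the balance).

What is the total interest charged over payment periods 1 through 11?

# | Opening | Interest | Payment | Fee | End bal
1 | $6,511.86 | $13.02 | $612.00 | $50.00 | $5,912.88
2 | $5,912.88 | $11.82 | $612.00 | — | $5,312.70
3 | $5,312.70 | $10.62 | $612.00 | — | $4,711.32
4 | $4,711.32 | $9.42 | $612.00 | — | $4,108.74
5 | $4,108.74 | $8.21 | $612.00 | — | $3,504.95
6 | $3,504.95 | $7.00 | $612.00 | — | $2,899.95
7 | $2,899.95 | $5.79 | $612.00 | — | $2,293.74
8 | $2,293.74 | $4.58 | $612.00 | — | $1,686.32
9 | $1,686.32 | $3.37 | $612.00 | — | $1,077.69
10 | $1,077.69 | $2.15 | $612.00 | — | $467.84
11 | $467.84 | $0.93 | $468.77 | — | $0.00
Total interest: $13.02 + $11.82 + $10.62 + $9.42 + $8.21 + $7.00 + $5.79 + $4.58 + $3.37 + $2.15 + $0.93 = $76.91

$76.91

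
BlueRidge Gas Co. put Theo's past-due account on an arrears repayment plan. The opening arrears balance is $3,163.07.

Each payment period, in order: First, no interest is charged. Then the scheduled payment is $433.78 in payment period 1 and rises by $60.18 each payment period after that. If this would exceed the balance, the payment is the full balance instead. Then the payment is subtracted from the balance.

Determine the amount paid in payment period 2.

# | Opening | Payment | End bal
1 | $3,163.07 | $433.78 | $2,729.29
2 | $2,729.29 | $493.96 | $2,235.33

$493.96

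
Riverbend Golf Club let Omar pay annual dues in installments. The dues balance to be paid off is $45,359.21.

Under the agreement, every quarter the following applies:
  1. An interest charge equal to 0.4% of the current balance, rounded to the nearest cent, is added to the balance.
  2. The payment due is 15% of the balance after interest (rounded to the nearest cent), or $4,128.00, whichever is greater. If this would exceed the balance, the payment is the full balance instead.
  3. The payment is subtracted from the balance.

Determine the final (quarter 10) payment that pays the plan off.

$3,753.14

Quarter 1: opening $45,359.21; interest $181.44 → $45,540.65; payment $6,831.10; balance $38,709.55
Quarter 2: opening $38,709.55; interest $154.84 → $38,864.39; payment $5,829.66; balance $33,034.73
Quarter 3: opening $33,034.73; interest $132.14 → $33,166.87; payment $4,975.03; balance $28,191.84
Quarter 4: opening $28,191.84; interest $112.77 → $28,304.61; payment $4,245.69; balance $24,058.92
Quarter 5: opening $24,058.92; interest $96.24 → $24,155.16; payment $4,128.00; balance $20,027.16
Quarter 6: opening $20,027.16; interest $80.11 → $20,107.27; payment $4,128.00; balance $15,979.27
Quarter 7: opening $15,979.27; interest $63.92 → $16,043.19; payment $4,128.00; balance $11,915.19
Quarter 8: opening $11,915.19; interest $47.66 → $11,962.85; payment $4,128.00; balance $7,834.85
Quarter 9: opening $7,834.85; interest $31.34 → $7,866.19; payment $4,128.00; balance $3,738.19
Quarter 10: opening $3,738.19; interest $14.95 → $3,753.14; payment $3,753.14; balance $0.00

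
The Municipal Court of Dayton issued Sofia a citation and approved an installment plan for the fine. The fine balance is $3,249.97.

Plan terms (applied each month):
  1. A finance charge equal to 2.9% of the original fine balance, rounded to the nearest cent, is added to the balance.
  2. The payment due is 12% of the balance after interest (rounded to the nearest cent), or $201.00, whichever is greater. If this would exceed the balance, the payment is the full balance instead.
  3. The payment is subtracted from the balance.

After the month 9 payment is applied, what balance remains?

$1,500.97

Month 1: opening $3,249.97; interest $94.25 → $3,344.22; payment $401.31; balance $2,942.91
Month 2: opening $2,942.91; interest $94.25 → $3,037.16; payment $364.46; balance $2,672.70
Month 3: opening $2,672.70; interest $94.25 → $2,766.95; payment $332.03; balance $2,434.92
Month 4: opening $2,434.92; interest $94.25 → $2,529.17; payment $303.50; balance $2,225.67
Month 5: opening $2,225.67; interest $94.25 → $2,319.92; payment $278.39; balance $2,041.53
Month 6: opening $2,041.53; interest $94.25 → $2,135.78; payment $256.29; balance $1,879.49
Month 7: opening $1,879.49; interest $94.25 → $1,973.74; payment $236.85; balance $1,736.89
Month 8: opening $1,736.89; interest $94.25 → $1,831.14; payment $219.74; balance $1,611.40
Month 9: opening $1,611.40; interest $94.25 → $1,705.65; payment $204.68; balance $1,500.97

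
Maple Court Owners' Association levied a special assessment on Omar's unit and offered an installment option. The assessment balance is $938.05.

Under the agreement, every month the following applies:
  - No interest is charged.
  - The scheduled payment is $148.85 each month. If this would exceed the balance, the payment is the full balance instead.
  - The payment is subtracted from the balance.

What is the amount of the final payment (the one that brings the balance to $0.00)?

Month 1: $938.05 − $148.85 → $789.20
Month 2: $789.20 − $148.85 → $640.35
Month 3: $640.35 − $148.85 → $491.50
Month 4: $491.50 − $148.85 → $342.65
Month 5: $342.65 − $148.85 → $193.80
Month 6: $193.80 − $148.85 → $44.95
Month 7: $44.95 − $44.95 → $0.00

$44.95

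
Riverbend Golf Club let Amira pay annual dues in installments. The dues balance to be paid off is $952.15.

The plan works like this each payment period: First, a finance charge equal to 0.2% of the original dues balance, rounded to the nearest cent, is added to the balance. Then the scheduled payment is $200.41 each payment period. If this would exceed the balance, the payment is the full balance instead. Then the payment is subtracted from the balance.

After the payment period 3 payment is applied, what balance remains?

$356.62

Payment period 1: opening $952.15; interest $1.90 → $954.05; payment $200.41; balance $753.64
Payment period 2: opening $753.64; interest $1.90 → $755.54; payment $200.41; balance $555.13
Payment period 3: opening $555.13; interest $1.90 → $557.03; payment $200.41; balance $356.62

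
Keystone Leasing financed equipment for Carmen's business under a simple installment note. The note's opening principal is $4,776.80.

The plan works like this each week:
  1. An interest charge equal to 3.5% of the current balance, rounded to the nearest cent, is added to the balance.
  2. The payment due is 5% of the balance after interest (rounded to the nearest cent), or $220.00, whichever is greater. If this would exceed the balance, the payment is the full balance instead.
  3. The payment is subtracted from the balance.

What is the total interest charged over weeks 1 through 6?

$962.05

Week 1: $4,776.80 +$167.19 interest = $4,943.99; pay $247.20 → $4,696.79
Week 2: $4,696.79 +$164.39 interest = $4,861.18; pay $243.06 → $4,618.12
Week 3: $4,618.12 +$161.63 interest = $4,779.75; pay $238.99 → $4,540.76
Week 4: $4,540.76 +$158.93 interest = $4,699.69; pay $234.98 → $4,464.71
Week 5: $4,464.71 +$156.26 interest = $4,620.97; pay $231.05 → $4,389.92
Week 6: $4,389.92 +$153.65 interest = $4,543.57; pay $227.18 → $4,316.39
Total interest: $167.19 + $164.39 + $161.63 + $158.93 + $156.26 + $153.65 = $962.05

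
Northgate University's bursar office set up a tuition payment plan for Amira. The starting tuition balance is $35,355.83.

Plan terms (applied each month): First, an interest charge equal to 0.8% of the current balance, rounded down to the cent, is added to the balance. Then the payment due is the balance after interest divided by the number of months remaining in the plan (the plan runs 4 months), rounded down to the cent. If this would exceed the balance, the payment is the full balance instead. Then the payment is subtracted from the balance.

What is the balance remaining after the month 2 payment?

$17,961.90

Month 1: opening $35,355.83; interest $282.84 → $35,638.67; payment $8,909.66; balance $26,729.01
Month 2: opening $26,729.01; interest $213.83 → $26,942.84; payment $8,980.94; balance $17,961.90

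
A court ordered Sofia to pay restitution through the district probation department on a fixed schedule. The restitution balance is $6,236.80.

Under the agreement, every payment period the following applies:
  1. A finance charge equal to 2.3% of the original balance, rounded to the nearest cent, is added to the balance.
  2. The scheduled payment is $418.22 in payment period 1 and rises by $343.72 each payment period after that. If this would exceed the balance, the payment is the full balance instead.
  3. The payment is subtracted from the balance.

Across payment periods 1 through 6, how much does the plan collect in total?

$7,097.50

Payment period 1: $6,236.80 +$143.45 interest = $6,380.25; pay $418.22 → $5,962.03
Payment period 2: $5,962.03 +$143.45 interest = $6,105.48; pay $761.94 → $5,343.54
Payment period 3: $5,343.54 +$143.45 interest = $5,486.99; pay $1,105.66 → $4,381.33
Payment period 4: $4,381.33 +$143.45 interest = $4,524.78; pay $1,449.38 → $3,075.40
Payment period 5: $3,075.40 +$143.45 interest = $3,218.85; pay $1,793.10 → $1,425.75
Payment period 6: $1,425.75 +$143.45 interest = $1,569.20; pay $1,569.20 → $0.00
Total paid: $7,097.50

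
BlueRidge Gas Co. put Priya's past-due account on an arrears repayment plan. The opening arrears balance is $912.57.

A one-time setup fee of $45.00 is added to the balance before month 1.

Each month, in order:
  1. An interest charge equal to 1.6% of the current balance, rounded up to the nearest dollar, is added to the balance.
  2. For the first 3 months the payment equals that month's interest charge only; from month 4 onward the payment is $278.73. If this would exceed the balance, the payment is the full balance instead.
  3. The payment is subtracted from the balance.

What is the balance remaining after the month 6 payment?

Month 1: $957.57 +$16.00 interest = $973.57; pay $16.00 → $957.57
Month 2: $957.57 +$16.00 interest = $973.57; pay $16.00 → $957.57
Month 3: $957.57 +$16.00 interest = $973.57; pay $16.00 → $957.57
Month 4: $957.57 +$16.00 interest = $973.57; pay $278.73 → $694.84
Month 5: $694.84 +$12.00 interest = $706.84; pay $278.73 → $428.11
Month 6: $428.11 +$7.00 interest = $435.11; pay $278.73 → $156.38

$156.38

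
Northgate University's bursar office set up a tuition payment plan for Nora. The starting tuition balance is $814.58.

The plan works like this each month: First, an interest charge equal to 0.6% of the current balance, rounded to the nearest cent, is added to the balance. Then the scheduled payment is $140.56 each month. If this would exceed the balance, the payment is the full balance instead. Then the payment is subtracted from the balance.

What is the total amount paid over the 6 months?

Month 1: $814.58 +$4.89 interest = $819.47; pay $140.56 → $678.91
Month 2: $678.91 +$4.07 interest = $682.98; pay $140.56 → $542.42
Month 3: $542.42 +$3.25 interest = $545.67; pay $140.56 → $405.11
Month 4: $405.11 +$2.43 interest = $407.54; pay $140.56 → $266.98
Month 5: $266.98 +$1.60 interest = $268.58; pay $140.56 → $128.02
Month 6: $128.02 +$0.77 interest = $128.79; pay $128.79 → $0.00
Total paid: $831.59

$831.59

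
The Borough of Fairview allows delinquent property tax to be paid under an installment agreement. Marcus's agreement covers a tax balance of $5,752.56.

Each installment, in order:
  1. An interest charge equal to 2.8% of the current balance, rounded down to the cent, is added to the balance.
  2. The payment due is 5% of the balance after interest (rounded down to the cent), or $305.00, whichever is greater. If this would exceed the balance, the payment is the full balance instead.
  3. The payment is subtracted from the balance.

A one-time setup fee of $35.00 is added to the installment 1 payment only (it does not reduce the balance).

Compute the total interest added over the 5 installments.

Installment 1: $5,752.56 +$161.07 interest = $5,913.63; pay $305.00 (+ $35.00 fee) → $5,608.63
Installment 2: $5,608.63 +$157.04 interest = $5,765.67; pay $305.00 → $5,460.67
Installment 3: $5,460.67 +$152.89 interest = $5,613.56; pay $305.00 → $5,308.56
Installment 4: $5,308.56 +$148.63 interest = $5,457.19; pay $305.00 → $5,152.19
Installment 5: $5,152.19 +$144.26 interest = $5,296.45; pay $305.00 → $4,991.45
Total interest: $161.07 + $157.04 + $152.89 + $148.63 + $144.26 = $763.89

$763.89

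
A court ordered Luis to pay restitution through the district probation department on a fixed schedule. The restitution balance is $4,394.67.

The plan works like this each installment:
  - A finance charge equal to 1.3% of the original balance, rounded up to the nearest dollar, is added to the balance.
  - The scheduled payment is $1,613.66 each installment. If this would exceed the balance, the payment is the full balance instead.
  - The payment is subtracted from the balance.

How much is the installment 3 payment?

$1,341.35

Installment 1: $4,394.67 +$58.00 interest = $4,452.67; pay $1,613.66 → $2,839.01
Installment 2: $2,839.01 +$58.00 interest = $2,897.01; pay $1,613.66 → $1,283.35
Installment 3: $1,283.35 +$58.00 interest = $1,341.35; pay $1,341.35 → $0.00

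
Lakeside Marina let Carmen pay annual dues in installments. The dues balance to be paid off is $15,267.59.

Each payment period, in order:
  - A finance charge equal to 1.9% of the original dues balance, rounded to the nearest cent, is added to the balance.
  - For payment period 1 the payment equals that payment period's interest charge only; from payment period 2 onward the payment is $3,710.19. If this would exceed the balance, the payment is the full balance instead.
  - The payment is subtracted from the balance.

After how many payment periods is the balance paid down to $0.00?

6

Payment period 1: opening $15,267.59; interest $290.08 → $15,557.67; payment $290.08; balance $15,267.59
Payment period 2: opening $15,267.59; interest $290.08 → $15,557.67; payment $3,710.19; balance $11,847.48
Payment period 3: opening $11,847.48; interest $290.08 → $12,137.56; payment $3,710.19; balance $8,427.37
Payment period 4: opening $8,427.37; interest $290.08 → $8,717.45; payment $3,710.19; balance $5,007.26
Payment period 5: opening $5,007.26; interest $290.08 → $5,297.34; payment $3,710.19; balance $1,587.15
Payment period 6: opening $1,587.15; interest $290.08 → $1,877.23; payment $1,877.23; balance $0.00
Balance reaches $0.00 in payment period 6.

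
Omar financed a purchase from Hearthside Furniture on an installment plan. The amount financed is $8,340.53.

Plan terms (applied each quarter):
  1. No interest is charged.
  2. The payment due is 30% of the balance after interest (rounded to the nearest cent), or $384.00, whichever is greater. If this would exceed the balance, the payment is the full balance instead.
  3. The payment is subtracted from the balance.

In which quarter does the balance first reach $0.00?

Quarter 1: opening $8,340.53; payment $2,502.16; balance $5,838.37
Quarter 2: opening $5,838.37; payment $1,751.51; balance $4,086.86
Quarter 3: opening $4,086.86; payment $1,226.06; balance $2,860.80
Quarter 4: opening $2,860.80; payment $858.24; balance $2,002.56
Quarter 5: opening $2,002.56; payment $600.77; balance $1,401.79
Quarter 6: opening $1,401.79; payment $420.54; balance $981.25
Quarter 7: opening $981.25; payment $384.00; balance $597.25
Quarter 8: opening $597.25; payment $384.00; balance $213.25
Quarter 9: opening $213.25; payment $213.25; balance $0.00
Balance reaches $0.00 in quarter 9.

9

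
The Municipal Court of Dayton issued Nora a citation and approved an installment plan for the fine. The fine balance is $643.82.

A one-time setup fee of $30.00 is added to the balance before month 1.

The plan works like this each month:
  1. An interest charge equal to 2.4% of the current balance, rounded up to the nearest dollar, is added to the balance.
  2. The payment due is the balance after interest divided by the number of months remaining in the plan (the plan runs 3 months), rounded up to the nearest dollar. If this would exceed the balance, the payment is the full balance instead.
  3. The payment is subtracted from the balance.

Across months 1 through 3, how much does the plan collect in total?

$708.82

Month 1: opening $673.82; interest $17.00 → $690.82; payment $231.00; balance $459.82
Month 2: opening $459.82; interest $12.00 → $471.82; payment $236.00; balance $235.82
Month 3: opening $235.82; interest $6.00 → $241.82; payment $241.82; balance $0.00
Total paid: $708.82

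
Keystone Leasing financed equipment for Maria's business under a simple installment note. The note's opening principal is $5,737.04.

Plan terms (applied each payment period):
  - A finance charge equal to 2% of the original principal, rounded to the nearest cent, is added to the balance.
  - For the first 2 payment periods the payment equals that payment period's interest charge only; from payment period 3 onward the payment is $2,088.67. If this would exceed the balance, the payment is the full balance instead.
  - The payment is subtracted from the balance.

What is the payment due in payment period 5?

$1,903.92

Payment period 1: $5,737.04 +$114.74 interest = $5,851.78; pay $114.74 → $5,737.04
Payment period 2: $5,737.04 +$114.74 interest = $5,851.78; pay $114.74 → $5,737.04
Payment period 3: $5,737.04 +$114.74 interest = $5,851.78; pay $2,088.67 → $3,763.11
Payment period 4: $3,763.11 +$114.74 interest = $3,877.85; pay $2,088.67 → $1,789.18
Payment period 5: $1,789.18 +$114.74 interest = $1,903.92; pay $1,903.92 → $0.00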